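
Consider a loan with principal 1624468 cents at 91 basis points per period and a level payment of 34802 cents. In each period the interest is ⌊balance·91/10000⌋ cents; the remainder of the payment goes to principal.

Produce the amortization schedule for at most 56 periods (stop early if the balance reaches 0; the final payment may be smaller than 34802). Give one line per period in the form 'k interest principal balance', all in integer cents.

1 14782 20020 1604448
2 14600 20202 1584246
3 14416 20386 1563860
4 14231 20571 1543289
5 14043 20759 1522530
6 13855 20947 1501583
7 13664 21138 1480445
8 13472 21330 1459115
9 13277 21525 1437590
10 13082 21720 1415870
11 12884 21918 1393952
12 12684 22118 1371834
13 12483 22319 1349515
14 12280 22522 1326993
15 12075 22727 1304266
16 11868 22934 1281332
17 11660 23142 1258190
18 11449 23353 1234837
19 11237 23565 1211272
20 11022 23780 1187492
21 10806 23996 1163496
22 10587 24215 1139281
23 10367 24435 1114846
24 10145 24657 1090189
25 9920 24882 1065307
26 9694 25108 1040199
27 9465 25337 1014862
28 9235 25567 989295
29 9002 25800 963495
30 8767 26035 937460
31 8530 26272 911188
32 8291 26511 884677
33 8050 26752 857925
34 7807 26995 830930
35 7561 27241 803689
36 7313 27489 776200
37 7063 27739 748461
38 6810 27992 720469
39 6556 28246 692223
40 6299 28503 663720
41 6039 28763 634957
42 5778 29024 605933
43 5513 29289 576644
44 5247 29555 547089
45 4978 29824 517265
46 4707 30095 487170
47 4433 30369 456801
48 4156 30646 426155
49 3878 30924 395231
50 3596 31206 364025
51 3312 31490 332535
52 3026 31776 300759
53 2736 32066 268693
54 2445 32357 236336
55 2150 32652 203684
56 1853 32949 170735

1. interest=⌊1624468·91/10000⌋=14782; principal=34802-14782=20020; balance=1624468-20020=1604448
2. interest=⌊1604448·91/10000⌋=14600; principal=34802-14600=20202; balance=1604448-20202=1584246
3. interest=⌊1584246·91/10000⌋=14416; principal=34802-14416=20386; balance=1584246-20386=1563860
4. interest=⌊1563860·91/10000⌋=14231; principal=34802-14231=20571; balance=1563860-20571=1543289
5. interest=⌊1543289·91/10000⌋=14043; principal=34802-14043=20759; balance=1543289-20759=1522530
6. interest=⌊1522530·91/10000⌋=13855; principal=34802-13855=20947; balance=1522530-20947=1501583
7. interest=⌊1501583·91/10000⌋=13664; principal=34802-13664=21138; balance=1501583-21138=1480445
8. interest=⌊1480445·91/10000⌋=13472; principal=34802-13472=21330; balance=1480445-21330=1459115
9. interest=⌊1459115·91/10000⌋=13277; principal=34802-13277=21525; balance=1459115-21525=1437590
10. interest=⌊1437590·91/10000⌋=13082; principal=34802-13082=21720; balance=1437590-21720=1415870
11. interest=⌊1415870·91/10000⌋=12884; principal=34802-12884=21918; balance=1415870-21918=1393952
12. interest=⌊1393952·91/10000⌋=12684; principal=34802-12684=22118; balance=1393952-22118=1371834
13. interest=⌊1371834·91/10000⌋=12483; principal=34802-12483=22319; balance=1371834-22319=1349515
14. interest=⌊1349515·91/10000⌋=12280; principal=34802-12280=22522; balance=1349515-22522=1326993
15. interest=⌊1326993·91/10000⌋=12075; principal=34802-12075=22727; balance=1326993-22727=1304266
16. interest=⌊1304266·91/10000⌋=11868; principal=34802-11868=22934; balance=1304266-22934=1281332
17. interest=⌊1281332·91/10000⌋=11660; principal=34802-11660=23142; balance=1281332-23142=1258190
18. interest=⌊1258190·91/10000⌋=11449; principal=34802-11449=23353; balance=1258190-23353=1234837
19. interest=⌊1234837·91/10000⌋=11237; principal=34802-11237=23565; balance=1234837-23565=1211272
20. interest=⌊1211272·91/10000⌋=11022; principal=34802-11022=23780; balance=1211272-23780=1187492
21. interest=⌊1187492·91/10000⌋=10806; principal=34802-10806=23996; balance=1187492-23996=1163496
22. interest=⌊1163496·91/10000⌋=10587; principal=34802-10587=24215; balance=1163496-24215=1139281
23. interest=⌊1139281·91/10000⌋=10367; principal=34802-10367=24435; balance=1139281-24435=1114846
24. interest=⌊1114846·91/10000⌋=10145; principal=34802-10145=24657; balance=1114846-24657=1090189
25. interest=⌊1090189·91/10000⌋=9920; principal=34802-9920=24882; balance=1090189-24882=1065307
26. interest=⌊1065307·91/10000⌋=9694; principal=34802-9694=25108; balance=1065307-25108=1040199
27. interest=⌊1040199·91/10000⌋=9465; principal=34802-9465=25337; balance=1040199-25337=1014862
28. interest=⌊1014862·91/10000⌋=9235; principal=34802-9235=25567; balance=1014862-25567=989295
29. interest=⌊989295·91/10000⌋=9002; principal=34802-9002=25800; balance=989295-25800=963495
30. interest=⌊963495·91/10000⌋=8767; principal=34802-8767=26035; balance=963495-26035=937460
31. interest=⌊937460·91/10000⌋=8530; principal=34802-8530=26272; balance=937460-26272=911188
32. interest=⌊911188·91/10000⌋=8291; principal=34802-8291=26511; balance=911188-26511=884677
33. interest=⌊884677·91/10000⌋=8050; principal=34802-8050=26752; balance=884677-26752=857925
34. interest=⌊857925·91/10000⌋=7807; principal=34802-7807=26995; balance=857925-26995=830930
35. interest=⌊830930·91/10000⌋=7561; principal=34802-7561=27241; balance=830930-27241=803689
36. interest=⌊803689·91/10000⌋=7313; principal=34802-7313=27489; balance=803689-27489=776200
37. interest=⌊776200·91/10000⌋=7063; principal=34802-7063=27739; balance=776200-27739=748461
38. interest=⌊748461·91/10000⌋=6810; principal=34802-6810=27992; balance=748461-27992=720469
39. interest=⌊720469·91/10000⌋=6556; principal=34802-6556=28246; balance=720469-28246=692223
40. interest=⌊692223·91/10000⌋=6299; principal=34802-6299=28503; balance=692223-28503=663720
41. interest=⌊663720·91/10000⌋=6039; principal=34802-6039=28763; balance=663720-28763=634957
42. interest=⌊634957·91/10000⌋=5778; principal=34802-5778=29024; balance=634957-29024=605933
43. interest=⌊605933·91/10000⌋=5513; principal=34802-5513=29289; balance=605933-29289=576644
44. interest=⌊576644·91/10000⌋=5247; principal=34802-5247=29555; balance=576644-29555=547089
45. interest=⌊547089·91/10000⌋=4978; principal=34802-4978=29824; balance=547089-29824=517265
46. interest=⌊517265·91/10000⌋=4707; principal=34802-4707=30095; balance=517265-30095=487170
47. interest=⌊487170·91/10000⌋=4433; principal=34802-4433=30369; balance=487170-30369=456801
48. interest=⌊456801·91/10000⌋=4156; principal=34802-4156=30646; balance=456801-30646=426155
49. interest=⌊426155·91/10000⌋=3878; principal=34802-3878=30924; balance=426155-30924=395231
50. interest=⌊395231·91/10000⌋=3596; principal=34802-3596=31206; balance=395231-31206=364025
51. interest=⌊364025·91/10000⌋=3312; principal=34802-3312=31490; balance=364025-31490=332535
52. interest=⌊332535·91/10000⌋=3026; principal=34802-3026=31776; balance=332535-31776=300759
53. interest=⌊300759·91/10000⌋=2736; principal=34802-2736=32066; balance=300759-32066=268693
54. interest=⌊268693·91/10000⌋=2445; principal=34802-2445=32357; balance=268693-32357=236336
55. interest=⌊236336·91/10000⌋=2150; principal=34802-2150=32652; balance=236336-32652=203684
56. interest=⌊203684·91/10000⌋=1853; principal=34802-1853=32949; balance=203684-32949=170735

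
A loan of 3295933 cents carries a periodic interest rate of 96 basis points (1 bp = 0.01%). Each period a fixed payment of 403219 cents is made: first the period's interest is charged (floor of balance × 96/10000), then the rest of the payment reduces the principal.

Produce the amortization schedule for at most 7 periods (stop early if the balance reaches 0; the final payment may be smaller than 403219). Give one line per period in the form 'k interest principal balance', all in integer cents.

1. interest=⌊3295933·96/10000⌋=31640; principal=403219-31640=371579; balance=3295933-371579=2924354
2. interest=⌊2924354·96/10000⌋=28073; principal=403219-28073=375146; balance=2924354-375146=2549208
3. interest=⌊2549208·96/10000⌋=24472; principal=403219-24472=378747; balance=2549208-378747=2170461
4. interest=⌊2170461·96/10000⌋=20836; principal=403219-20836=382383; balance=2170461-382383=1788078
5. interest=⌊1788078·96/10000⌋=17165; principal=403219-17165=386054; balance=1788078-386054=1402024
6. interest=⌊1402024·96/10000⌋=13459; principal=403219-13459=389760; balance=1402024-389760=1012264
7. interest=⌊1012264·96/10000⌋=9717; principal=403219-9717=393502; balance=1012264-393502=618762

1 31640 371579 2924354
2 28073 375146 2549208
3 24472 378747 2170461
4 20836 382383 1788078
5 17165 386054 1402024
6 13459 389760 1012264
7 9717 393502 618762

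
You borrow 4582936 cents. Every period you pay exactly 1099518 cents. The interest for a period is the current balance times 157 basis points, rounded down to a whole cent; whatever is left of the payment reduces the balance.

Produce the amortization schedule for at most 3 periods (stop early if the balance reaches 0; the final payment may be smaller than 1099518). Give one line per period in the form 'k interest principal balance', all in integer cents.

1. interest=⌊4582936·157/10000⌋=71952; principal=1099518-71952=1027566; balance=4582936-1027566=3555370
2. interest=⌊3555370·157/10000⌋=55819; principal=1099518-55819=1043699; balance=3555370-1043699=2511671
3. interest=⌊2511671·157/10000⌋=39433; principal=1099518-39433=1060085; balance=2511671-1060085=1451586

1 71952 1027566 3555370
2 55819 1043699 2511671
3 39433 1060085 1451586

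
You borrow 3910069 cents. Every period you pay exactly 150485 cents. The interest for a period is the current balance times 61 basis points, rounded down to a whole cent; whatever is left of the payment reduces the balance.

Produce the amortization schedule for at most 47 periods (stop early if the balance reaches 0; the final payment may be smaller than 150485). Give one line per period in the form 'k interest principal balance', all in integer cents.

1. interest=⌊3910069·61/10000⌋=23851; principal=150485-23851=126634; balance=3910069-126634=3783435
2. interest=⌊3783435·61/10000⌋=23078; principal=150485-23078=127407; balance=3783435-127407=3656028
3. interest=⌊3656028·61/10000⌋=22301; principal=150485-22301=128184; balance=3656028-128184=3527844
4. interest=⌊3527844·61/10000⌋=21519; principal=150485-21519=128966; balance=3527844-128966=3398878
5. interest=⌊3398878·61/10000⌋=20733; principal=150485-20733=129752; balance=3398878-129752=3269126
6. interest=⌊3269126·61/10000⌋=19941; principal=150485-19941=130544; balance=3269126-130544=3138582
7. interest=⌊3138582·61/10000⌋=19145; principal=150485-19145=131340; balance=3138582-131340=3007242
8. interest=⌊3007242·61/10000⌋=18344; principal=150485-18344=132141; balance=3007242-132141=2875101
9. interest=⌊2875101·61/10000⌋=17538; principal=150485-17538=132947; balance=2875101-132947=2742154
10. interest=⌊2742154·61/10000⌋=16727; principal=150485-16727=133758; balance=2742154-133758=2608396
11. interest=⌊2608396·61/10000⌋=15911; principal=150485-15911=134574; balance=2608396-134574=2473822
12. interest=⌊2473822·61/10000⌋=15090; principal=150485-15090=135395; balance=2473822-135395=2338427
13. interest=⌊2338427·61/10000⌋=14264; principal=150485-14264=136221; balance=2338427-136221=2202206
14. interest=⌊2202206·61/10000⌋=13433; principal=150485-13433=137052; balance=2202206-137052=2065154
15. interest=⌊2065154·61/10000⌋=12597; principal=150485-12597=137888; balance=2065154-137888=1927266
16. interest=⌊1927266·61/10000⌋=11756; principal=150485-11756=138729; balance=1927266-138729=1788537
17. interest=⌊1788537·61/10000⌋=10910; principal=150485-10910=139575; balance=1788537-139575=1648962
18. interest=⌊1648962·61/10000⌋=10058; principal=150485-10058=140427; balance=1648962-140427=1508535
19. interest=⌊1508535·61/10000⌋=9202; principal=150485-9202=141283; balance=1508535-141283=1367252
20. interest=⌊1367252·61/10000⌋=8340; principal=150485-8340=142145; balance=1367252-142145=1225107
21. interest=⌊1225107·61/10000⌋=7473; principal=150485-7473=143012; balance=1225107-143012=1082095
22. interest=⌊1082095·61/10000⌋=6600; principal=150485-6600=143885; balance=1082095-143885=938210
23. interest=⌊938210·61/10000⌋=5723; principal=150485-5723=144762; balance=938210-144762=793448
24. interest=⌊793448·61/10000⌋=4840; principal=150485-4840=145645; balance=793448-145645=647803
25. interest=⌊647803·61/10000⌋=3951; principal=150485-3951=146534; balance=647803-146534=501269
26. interest=⌊501269·61/10000⌋=3057; principal=150485-3057=147428; balance=501269-147428=353841
27. interest=⌊353841·61/10000⌋=2158; principal=150485-2158=148327; balance=353841-148327=205514
28. interest=⌊205514·61/10000⌋=1253; principal=150485-1253=149232; balance=205514-149232=56282
29. interest=⌊56282·61/10000⌋=343; principal=min(150485-343,56282)=56282; balance=56282-56282=0

1 23851 126634 3783435
2 23078 127407 3656028
3 22301 128184 3527844
4 21519 128966 3398878
5 20733 129752 3269126
6 19941 130544 3138582
7 19145 131340 3007242
8 18344 132141 2875101
9 17538 132947 2742154
10 16727 133758 2608396
11 15911 134574 2473822
12 15090 135395 2338427
13 14264 136221 2202206
14 13433 137052 2065154
15 12597 137888 1927266
16 11756 138729 1788537
17 10910 139575 1648962
18 10058 140427 1508535
19 9202 141283 1367252
20 8340 142145 1225107
21 7473 143012 1082095
22 6600 143885 938210
23 5723 144762 793448
24 4840 145645 647803
25 3951 146534 501269
26 3057 147428 353841
27 2158 148327 205514
28 1253 149232 56282
29 343 56282 0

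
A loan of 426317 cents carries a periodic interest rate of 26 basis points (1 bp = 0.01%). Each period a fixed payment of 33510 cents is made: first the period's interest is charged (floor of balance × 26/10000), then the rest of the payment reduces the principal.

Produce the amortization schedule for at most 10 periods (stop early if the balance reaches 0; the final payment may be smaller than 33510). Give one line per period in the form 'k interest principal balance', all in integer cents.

1 1108 32402 393915
2 1024 32486 361429
3 939 32571 328858
4 855 32655 296203
5 770 32740 263463
6 685 32825 230638
7 599 32911 197727
8 514 32996 164731
9 428 33082 131649
10 342 33168 98481

1. interest=⌊426317·26/10000⌋=1108; principal=33510-1108=32402; balance=426317-32402=393915
2. interest=⌊393915·26/10000⌋=1024; principal=33510-1024=32486; balance=393915-32486=361429
3. interest=⌊361429·26/10000⌋=939; principal=33510-939=32571; balance=361429-32571=328858
4. interest=⌊328858·26/10000⌋=855; principal=33510-855=32655; balance=328858-32655=296203
5. interest=⌊296203·26/10000⌋=770; principal=33510-770=32740; balance=296203-32740=263463
6. interest=⌊263463·26/10000⌋=685; principal=33510-685=32825; balance=263463-32825=230638
7. interest=⌊230638·26/10000⌋=599; principal=33510-599=32911; balance=230638-32911=197727
8. interest=⌊197727·26/10000⌋=514; principal=33510-514=32996; balance=197727-32996=164731
9. interest=⌊164731·26/10000⌋=428; principal=33510-428=33082; balance=164731-33082=131649
10. interest=⌊131649·26/10000⌋=342; principal=33510-342=33168; balance=131649-33168=98481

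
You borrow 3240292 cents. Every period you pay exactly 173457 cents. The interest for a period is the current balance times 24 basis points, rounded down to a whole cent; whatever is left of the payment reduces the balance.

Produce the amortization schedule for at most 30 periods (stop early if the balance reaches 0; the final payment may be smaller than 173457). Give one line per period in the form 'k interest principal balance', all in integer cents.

1 7776 165681 3074611
2 7379 166078 2908533
3 6980 166477 2742056
4 6580 166877 2575179
5 6180 167277 2407902
6 5778 167679 2240223
7 5376 168081 2072142
8 4973 168484 1903658
9 4568 168889 1734769
10 4163 169294 1565475
11 3757 169700 1395775
12 3349 170108 1225667
13 2941 170516 1055151
14 2532 170925 884226
15 2122 171335 712891
16 1710 171747 541144
17 1298 172159 368985
18 885 172572 196413
19 471 172986 23427
20 56 23427 0

1. interest=⌊3240292·24/10000⌋=7776; principal=173457-7776=165681; balance=3240292-165681=3074611
2. interest=⌊3074611·24/10000⌋=7379; principal=173457-7379=166078; balance=3074611-166078=2908533
3. interest=⌊2908533·24/10000⌋=6980; principal=173457-6980=166477; balance=2908533-166477=2742056
4. interest=⌊2742056·24/10000⌋=6580; principal=173457-6580=166877; balance=2742056-166877=2575179
5. interest=⌊2575179·24/10000⌋=6180; principal=173457-6180=167277; balance=2575179-167277=2407902
6. interest=⌊2407902·24/10000⌋=5778; principal=173457-5778=167679; balance=2407902-167679=2240223
7. interest=⌊2240223·24/10000⌋=5376; principal=173457-5376=168081; balance=2240223-168081=2072142
8. interest=⌊2072142·24/10000⌋=4973; principal=173457-4973=168484; balance=2072142-168484=1903658
9. interest=⌊1903658·24/10000⌋=4568; principal=173457-4568=168889; balance=1903658-168889=1734769
10. interest=⌊1734769·24/10000⌋=4163; principal=173457-4163=169294; balance=1734769-169294=1565475
11. interest=⌊1565475·24/10000⌋=3757; principal=173457-3757=169700; balance=1565475-169700=1395775
12. interest=⌊1395775·24/10000⌋=3349; principal=173457-3349=170108; balance=1395775-170108=1225667
13. interest=⌊1225667·24/10000⌋=2941; principal=173457-2941=170516; balance=1225667-170516=1055151
14. interest=⌊1055151·24/10000⌋=2532; principal=173457-2532=170925; balance=1055151-170925=884226
15. interest=⌊884226·24/10000⌋=2122; principal=173457-2122=171335; balance=884226-171335=712891
16. interest=⌊712891·24/10000⌋=1710; principal=173457-1710=171747; balance=712891-171747=541144
17. interest=⌊541144·24/10000⌋=1298; principal=173457-1298=172159; balance=541144-172159=368985
18. interest=⌊368985·24/10000⌋=885; principal=173457-885=172572; balance=368985-172572=196413
19. interest=⌊196413·24/10000⌋=471; principal=173457-471=172986; balance=196413-172986=23427
20. interest=⌊23427·24/10000⌋=56; principal=min(173457-56,23427)=23427; balance=23427-23427=0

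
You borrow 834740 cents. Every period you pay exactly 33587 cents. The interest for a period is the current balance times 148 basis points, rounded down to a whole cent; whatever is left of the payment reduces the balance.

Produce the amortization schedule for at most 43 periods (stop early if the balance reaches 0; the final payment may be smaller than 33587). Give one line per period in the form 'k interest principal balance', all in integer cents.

1. interest=⌊834740·148/10000⌋=12354; principal=33587-12354=21233; balance=834740-21233=813507
2. interest=⌊813507·148/10000⌋=12039; principal=33587-12039=21548; balance=813507-21548=791959
3. interest=⌊791959·148/10000⌋=11720; principal=33587-11720=21867; balance=791959-21867=770092
4. interest=⌊770092·148/10000⌋=11397; principal=33587-11397=22190; balance=770092-22190=747902
5. interest=⌊747902·148/10000⌋=11068; principal=33587-11068=22519; balance=747902-22519=725383
6. interest=⌊725383·148/10000⌋=10735; principal=33587-10735=22852; balance=725383-22852=702531
7. interest=⌊702531·148/10000⌋=10397; principal=33587-10397=23190; balance=702531-23190=679341
8. interest=⌊679341·148/10000⌋=10054; principal=33587-10054=23533; balance=679341-23533=655808
9. interest=⌊655808·148/10000⌋=9705; principal=33587-9705=23882; balance=655808-23882=631926
10. interest=⌊631926·148/10000⌋=9352; principal=33587-9352=24235; balance=631926-24235=607691
11. interest=⌊607691·148/10000⌋=8993; principal=33587-8993=24594; balance=607691-24594=583097
12. interest=⌊583097·148/10000⌋=8629; principal=33587-8629=24958; balance=583097-24958=558139
13. interest=⌊558139·148/10000⌋=8260; principal=33587-8260=25327; balance=558139-25327=532812
14. interest=⌊532812·148/10000⌋=7885; principal=33587-7885=25702; balance=532812-25702=507110
15. interest=⌊507110·148/10000⌋=7505; principal=33587-7505=26082; balance=507110-26082=481028
16. interest=⌊481028·148/10000⌋=7119; principal=33587-7119=26468; balance=481028-26468=454560
17. interest=⌊454560·148/10000⌋=6727; principal=33587-6727=26860; balance=454560-26860=427700
18. interest=⌊427700·148/10000⌋=6329; principal=33587-6329=27258; balance=427700-27258=400442
19. interest=⌊400442·148/10000⌋=5926; principal=33587-5926=27661; balance=400442-27661=372781
20. interest=⌊372781·148/10000⌋=5517; principal=33587-5517=28070; balance=372781-28070=344711
21. interest=⌊344711·148/10000⌋=5101; principal=33587-5101=28486; balance=344711-28486=316225
22. interest=⌊316225·148/10000⌋=4680; principal=33587-4680=28907; balance=316225-28907=287318
23. interest=⌊287318·148/10000⌋=4252; principal=33587-4252=29335; balance=287318-29335=257983
24. interest=⌊257983·148/10000⌋=3818; principal=33587-3818=29769; balance=257983-29769=228214
25. interest=⌊228214·148/10000⌋=3377; principal=33587-3377=30210; balance=228214-30210=198004
26. interest=⌊198004·148/10000⌋=2930; principal=33587-2930=30657; balance=198004-30657=167347
27. interest=⌊167347·148/10000⌋=2476; principal=33587-2476=31111; balance=167347-31111=136236
28. interest=⌊136236·148/10000⌋=2016; principal=33587-2016=31571; balance=136236-31571=104665
29. interest=⌊104665·148/10000⌋=1549; principal=33587-1549=32038; balance=104665-32038=72627
30. interest=⌊72627·148/10000⌋=1074; principal=33587-1074=32513; balance=72627-32513=40114
31. interest=⌊40114·148/10000⌋=593; principal=33587-593=32994; balance=40114-32994=7120
32. interest=⌊7120·148/10000⌋=105; principal=min(33587-105,7120)=7120; balance=7120-7120=0

1 12354 21233 813507
2 12039 21548 791959
3 11720 21867 770092
4 11397 22190 747902
5 11068 22519 725383
6 10735 22852 702531
7 10397 23190 679341
8 10054 23533 655808
9 9705 23882 631926
10 9352 24235 607691
11 8993 24594 583097
12 8629 24958 558139
13 8260 25327 532812
14 7885 25702 507110
15 7505 26082 481028
16 7119 26468 454560
17 6727 26860 427700
18 6329 27258 400442
19 5926 27661 372781
20 5517 28070 344711
21 5101 28486 316225
22 4680 28907 287318
23 4252 29335 257983
24 3818 29769 228214
25 3377 30210 198004
26 2930 30657 167347
27 2476 31111 136236
28 2016 31571 104665
29 1549 32038 72627
30 1074 32513 40114
31 593 32994 7120
32 105 7120 0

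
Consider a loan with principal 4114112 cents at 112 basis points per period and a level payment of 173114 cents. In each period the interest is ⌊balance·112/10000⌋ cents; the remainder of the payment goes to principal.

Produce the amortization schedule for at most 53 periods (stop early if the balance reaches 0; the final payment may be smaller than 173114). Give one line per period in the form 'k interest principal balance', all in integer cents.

1. interest=⌊4114112·112/10000⌋=46078; principal=173114-46078=127036; balance=4114112-127036=3987076
2. interest=⌊3987076·112/10000⌋=44655; principal=173114-44655=128459; balance=3987076-128459=3858617
3. interest=⌊3858617·112/10000⌋=43216; principal=173114-43216=129898; balance=3858617-129898=3728719
4. interest=⌊3728719·112/10000⌋=41761; principal=173114-41761=131353; balance=3728719-131353=3597366
5. interest=⌊3597366·112/10000⌋=40290; principal=173114-40290=132824; balance=3597366-132824=3464542
6. interest=⌊3464542·112/10000⌋=38802; principal=173114-38802=134312; balance=3464542-134312=3330230
7. interest=⌊3330230·112/10000⌋=37298; principal=173114-37298=135816; balance=3330230-135816=3194414
8. interest=⌊3194414·112/10000⌋=35777; principal=173114-35777=137337; balance=3194414-137337=3057077
9. interest=⌊3057077·112/10000⌋=34239; principal=173114-34239=138875; balance=3057077-138875=2918202
10. interest=⌊2918202·112/10000⌋=32683; principal=173114-32683=140431; balance=2918202-140431=2777771
11. interest=⌊2777771·112/10000⌋=31111; principal=173114-31111=142003; balance=2777771-142003=2635768
12. interest=⌊2635768·112/10000⌋=29520; principal=173114-29520=143594; balance=2635768-143594=2492174
13. interest=⌊2492174·112/10000⌋=27912; principal=173114-27912=145202; balance=2492174-145202=2346972
14. interest=⌊2346972·112/10000⌋=26286; principal=173114-26286=146828; balance=2346972-146828=2200144
15. interest=⌊2200144·112/10000⌋=24641; principal=173114-24641=148473; balance=2200144-148473=2051671
16. interest=⌊2051671·112/10000⌋=22978; principal=173114-22978=150136; balance=2051671-150136=1901535
17. interest=⌊1901535·112/10000⌋=21297; principal=173114-21297=151817; balance=1901535-151817=1749718
18. interest=⌊1749718·112/10000⌋=19596; principal=173114-19596=153518; balance=1749718-153518=1596200
19. interest=⌊1596200·112/10000⌋=17877; principal=173114-17877=155237; balance=1596200-155237=1440963
20. interest=⌊1440963·112/10000⌋=16138; principal=173114-16138=156976; balance=1440963-156976=1283987
21. interest=⌊1283987·112/10000⌋=14380; principal=173114-14380=158734; balance=1283987-158734=1125253
22. interest=⌊1125253·112/10000⌋=12602; principal=173114-12602=160512; balance=1125253-160512=964741
23. interest=⌊964741·112/10000⌋=10805; principal=173114-10805=162309; balance=964741-162309=802432
24. interest=⌊802432·112/10000⌋=8987; principal=173114-8987=164127; balance=802432-164127=638305
25. interest=⌊638305·112/10000⌋=7149; principal=173114-7149=165965; balance=638305-165965=472340
26. interest=⌊472340·112/10000⌋=5290; principal=173114-5290=167824; balance=472340-167824=304516
27. interest=⌊304516·112/10000⌋=3410; principal=173114-3410=169704; balance=304516-169704=134812
28. interest=⌊134812·112/10000⌋=1509; principal=min(173114-1509,134812)=134812; balance=134812-134812=0

1 46078 127036 3987076
2 44655 128459 3858617
3 43216 129898 3728719
4 41761 131353 3597366
5 40290 132824 3464542
6 38802 134312 3330230
7 37298 135816 3194414
8 35777 137337 3057077
9 34239 138875 2918202
10 32683 140431 2777771
11 31111 142003 2635768
12 29520 143594 2492174
13 27912 145202 2346972
14 26286 146828 2200144
15 24641 148473 2051671
16 22978 150136 1901535
17 21297 151817 1749718
18 19596 153518 1596200
19 17877 155237 1440963
20 16138 156976 1283987
21 14380 158734 1125253
22 12602 160512 964741
23 10805 162309 802432
24 8987 164127 638305
25 7149 165965 472340
26 5290 167824 304516
27 3410 169704 134812
28 1509 134812 0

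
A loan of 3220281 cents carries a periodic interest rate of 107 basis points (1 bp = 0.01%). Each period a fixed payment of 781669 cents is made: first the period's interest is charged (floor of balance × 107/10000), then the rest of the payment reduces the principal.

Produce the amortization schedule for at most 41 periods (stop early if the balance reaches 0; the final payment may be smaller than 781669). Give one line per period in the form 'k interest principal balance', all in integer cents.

1 34457 747212 2473069
2 26461 755208 1717861
3 18381 763288 954573
4 10213 771456 183117
5 1959 183117 0

1. interest=⌊3220281·107/10000⌋=34457; principal=781669-34457=747212; balance=3220281-747212=2473069
2. interest=⌊2473069·107/10000⌋=26461; principal=781669-26461=755208; balance=2473069-755208=1717861
3. interest=⌊1717861·107/10000⌋=18381; principal=781669-18381=763288; balance=1717861-763288=954573
4. interest=⌊954573·107/10000⌋=10213; principal=781669-10213=771456; balance=954573-771456=183117
5. interest=⌊183117·107/10000⌋=1959; principal=min(781669-1959,183117)=183117; balance=183117-183117=0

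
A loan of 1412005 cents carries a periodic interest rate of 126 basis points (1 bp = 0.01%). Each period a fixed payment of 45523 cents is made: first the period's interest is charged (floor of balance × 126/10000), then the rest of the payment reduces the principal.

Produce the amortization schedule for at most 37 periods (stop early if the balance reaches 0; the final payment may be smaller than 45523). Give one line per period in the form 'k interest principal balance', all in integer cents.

1 17791 27732 1384273
2 17441 28082 1356191
3 17088 28435 1327756
4 16729 28794 1298962
5 16366 29157 1269805
6 15999 29524 1240281
7 15627 29896 1210385
8 15250 30273 1180112
9 14869 30654 1149458
10 14483 31040 1118418
11 14092 31431 1086987
12 13696 31827 1055160
13 13295 32228 1022932
14 12888 32635 990297
15 12477 33046 957251
16 12061 33462 923789
17 11639 33884 889905
18 11212 34311 855594
19 10780 34743 820851
20 10342 35181 785670
21 9899 35624 750046
22 9450 36073 713973
23 8996 36527 677446
24 8535 36988 640458
25 8069 37454 603004
26 7597 37926 565078
27 7119 38404 526674
28 6636 38887 487787
29 6146 39377 448410
30 5649 39874 408536
31 5147 40376 368160
32 4638 40885 327275
33 4123 41400 285875
34 3602 41921 243954
35 3073 42450 201504
36 2538 42985 158519
37 1997 43526 114993

1. interest=⌊1412005·126/10000⌋=17791; principal=45523-17791=27732; balance=1412005-27732=1384273
2. interest=⌊1384273·126/10000⌋=17441; principal=45523-17441=28082; balance=1384273-28082=1356191
3. interest=⌊1356191·126/10000⌋=17088; principal=45523-17088=28435; balance=1356191-28435=1327756
4. interest=⌊1327756·126/10000⌋=16729; principal=45523-16729=28794; balance=1327756-28794=1298962
5. interest=⌊1298962·126/10000⌋=16366; principal=45523-16366=29157; balance=1298962-29157=1269805
6. interest=⌊1269805·126/10000⌋=15999; principal=45523-15999=29524; balance=1269805-29524=1240281
7. interest=⌊1240281·126/10000⌋=15627; principal=45523-15627=29896; balance=1240281-29896=1210385
8. interest=⌊1210385·126/10000⌋=15250; principal=45523-15250=30273; balance=1210385-30273=1180112
9. interest=⌊1180112·126/10000⌋=14869; principal=45523-14869=30654; balance=1180112-30654=1149458
10. interest=⌊1149458·126/10000⌋=14483; principal=45523-14483=31040; balance=1149458-31040=1118418
11. interest=⌊1118418·126/10000⌋=14092; principal=45523-14092=31431; balance=1118418-31431=1086987
12. interest=⌊1086987·126/10000⌋=13696; principal=45523-13696=31827; balance=1086987-31827=1055160
13. interest=⌊1055160·126/10000⌋=13295; principal=45523-13295=32228; balance=1055160-32228=1022932
14. interest=⌊1022932·126/10000⌋=12888; principal=45523-12888=32635; balance=1022932-32635=990297
15. interest=⌊990297·126/10000⌋=12477; principal=45523-12477=33046; balance=990297-33046=957251
16. interest=⌊957251·126/10000⌋=12061; principal=45523-12061=33462; balance=957251-33462=923789
17. interest=⌊923789·126/10000⌋=11639; principal=45523-11639=33884; balance=923789-33884=889905
18. interest=⌊889905·126/10000⌋=11212; principal=45523-11212=34311; balance=889905-34311=855594
19. interest=⌊855594·126/10000⌋=10780; principal=45523-10780=34743; balance=855594-34743=820851
20. interest=⌊820851·126/10000⌋=10342; principal=45523-10342=35181; balance=820851-35181=785670
21. interest=⌊785670·126/10000⌋=9899; principal=45523-9899=35624; balance=785670-35624=750046
22. interest=⌊750046·126/10000⌋=9450; principal=45523-9450=36073; balance=750046-36073=713973
23. interest=⌊713973·126/10000⌋=8996; principal=45523-8996=36527; balance=713973-36527=677446
24. interest=⌊677446·126/10000⌋=8535; principal=45523-8535=36988; balance=677446-36988=640458
25. interest=⌊640458·126/10000⌋=8069; principal=45523-8069=37454; balance=640458-37454=603004
26. interest=⌊603004·126/10000⌋=7597; principal=45523-7597=37926; balance=603004-37926=565078
27. interest=⌊565078·126/10000⌋=7119; principal=45523-7119=38404; balance=565078-38404=526674
28. interest=⌊526674·126/10000⌋=6636; principal=45523-6636=38887; balance=526674-38887=487787
29. interest=⌊487787·126/10000⌋=6146; principal=45523-6146=39377; balance=487787-39377=448410
30. interest=⌊448410·126/10000⌋=5649; principal=45523-5649=39874; balance=448410-39874=408536
31. interest=⌊408536·126/10000⌋=5147; principal=45523-5147=40376; balance=408536-40376=368160
32. interest=⌊368160·126/10000⌋=4638; principal=45523-4638=40885; balance=368160-40885=327275
33. interest=⌊327275·126/10000⌋=4123; principal=45523-4123=41400; balance=327275-41400=285875
34. interest=⌊285875·126/10000⌋=3602; principal=45523-3602=41921; balance=285875-41921=243954
35. interest=⌊243954·126/10000⌋=3073; principal=45523-3073=42450; balance=243954-42450=201504
36. interest=⌊201504·126/10000⌋=2538; principal=45523-2538=42985; balance=201504-42985=158519
37. interest=⌊158519·126/10000⌋=1997; principal=45523-1997=43526; balance=158519-43526=114993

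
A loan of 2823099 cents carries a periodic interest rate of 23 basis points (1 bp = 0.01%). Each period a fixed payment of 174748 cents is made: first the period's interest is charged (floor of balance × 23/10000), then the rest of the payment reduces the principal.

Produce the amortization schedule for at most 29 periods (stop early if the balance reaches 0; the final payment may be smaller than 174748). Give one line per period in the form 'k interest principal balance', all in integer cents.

1 6493 168255 2654844
2 6106 168642 2486202
3 5718 169030 2317172
4 5329 169419 2147753
5 4939 169809 1977944
6 4549 170199 1807745
7 4157 170591 1637154
8 3765 170983 1466171
9 3372 171376 1294795
10 2978 171770 1123025
11 2582 172166 950859
12 2186 172562 778297
13 1790 172958 605339
14 1392 173356 431983
15 993 173755 258228
16 593 174155 84073
17 193 84073 0

1. interest=⌊2823099·23/10000⌋=6493; principal=174748-6493=168255; balance=2823099-168255=2654844
2. interest=⌊2654844·23/10000⌋=6106; principal=174748-6106=168642; balance=2654844-168642=2486202
3. interest=⌊2486202·23/10000⌋=5718; principal=174748-5718=169030; balance=2486202-169030=2317172
4. interest=⌊2317172·23/10000⌋=5329; principal=174748-5329=169419; balance=2317172-169419=2147753
5. interest=⌊2147753·23/10000⌋=4939; principal=174748-4939=169809; balance=2147753-169809=1977944
6. interest=⌊1977944·23/10000⌋=4549; principal=174748-4549=170199; balance=1977944-170199=1807745
7. interest=⌊1807745·23/10000⌋=4157; principal=174748-4157=170591; balance=1807745-170591=1637154
8. interest=⌊1637154·23/10000⌋=3765; principal=174748-3765=170983; balance=1637154-170983=1466171
9. interest=⌊1466171·23/10000⌋=3372; principal=174748-3372=171376; balance=1466171-171376=1294795
10. interest=⌊1294795·23/10000⌋=2978; principal=174748-2978=171770; balance=1294795-171770=1123025
11. interest=⌊1123025·23/10000⌋=2582; principal=174748-2582=172166; balance=1123025-172166=950859
12. interest=⌊950859·23/10000⌋=2186; principal=174748-2186=172562; balance=950859-172562=778297
13. interest=⌊778297·23/10000⌋=1790; principal=174748-1790=172958; balance=778297-172958=605339
14. interest=⌊605339·23/10000⌋=1392; principal=174748-1392=173356; balance=605339-173356=431983
15. interest=⌊431983·23/10000⌋=993; principal=174748-993=173755; balance=431983-173755=258228
16. interest=⌊258228·23/10000⌋=593; principal=174748-593=174155; balance=258228-174155=84073
17. interest=⌊84073·23/10000⌋=193; principal=min(174748-193,84073)=84073; balance=84073-84073=0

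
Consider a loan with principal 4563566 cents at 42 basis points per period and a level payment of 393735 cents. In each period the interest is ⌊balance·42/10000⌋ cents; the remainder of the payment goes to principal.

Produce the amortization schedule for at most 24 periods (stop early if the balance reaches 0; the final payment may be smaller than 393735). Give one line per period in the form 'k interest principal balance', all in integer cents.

1 19166 374569 4188997
2 17593 376142 3812855
3 16013 377722 3435133
4 14427 379308 3055825
5 12834 380901 2674924
6 11234 382501 2292423
7 9628 384107 1908316
8 8014 385721 1522595
9 6394 387341 1135254
10 4768 388967 746287
11 3134 390601 355686
12 1493 355686 0

1. interest=⌊4563566·42/10000⌋=19166; principal=393735-19166=374569; balance=4563566-374569=4188997
2. interest=⌊4188997·42/10000⌋=17593; principal=393735-17593=376142; balance=4188997-376142=3812855
3. interest=⌊3812855·42/10000⌋=16013; principal=393735-16013=377722; balance=3812855-377722=3435133
4. interest=⌊3435133·42/10000⌋=14427; principal=393735-14427=379308; balance=3435133-379308=3055825
5. interest=⌊3055825·42/10000⌋=12834; principal=393735-12834=380901; balance=3055825-380901=2674924
6. interest=⌊2674924·42/10000⌋=11234; principal=393735-11234=382501; balance=2674924-382501=2292423
7. interest=⌊2292423·42/10000⌋=9628; principal=393735-9628=384107; balance=2292423-384107=1908316
8. interest=⌊1908316·42/10000⌋=8014; principal=393735-8014=385721; balance=1908316-385721=1522595
9. interest=⌊1522595·42/10000⌋=6394; principal=393735-6394=387341; balance=1522595-387341=1135254
10. interest=⌊1135254·42/10000⌋=4768; principal=393735-4768=388967; balance=1135254-388967=746287
11. interest=⌊746287·42/10000⌋=3134; principal=393735-3134=390601; balance=746287-390601=355686
12. interest=⌊355686·42/10000⌋=1493; principal=min(393735-1493,355686)=355686; balance=355686-355686=0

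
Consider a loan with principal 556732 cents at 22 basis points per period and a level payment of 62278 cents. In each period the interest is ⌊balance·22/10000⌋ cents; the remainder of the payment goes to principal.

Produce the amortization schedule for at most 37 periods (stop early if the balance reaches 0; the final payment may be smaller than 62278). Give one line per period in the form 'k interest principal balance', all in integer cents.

1 1224 61054 495678
2 1090 61188 434490
3 955 61323 373167
4 820 61458 311709
5 685 61593 250116
6 550 61728 188388
7 414 61864 126524
8 278 62000 64524
9 141 62137 2387
10 5 2387 0

1. interest=⌊556732·22/10000⌋=1224; principal=62278-1224=61054; balance=556732-61054=495678
2. interest=⌊495678·22/10000⌋=1090; principal=62278-1090=61188; balance=495678-61188=434490
3. interest=⌊434490·22/10000⌋=955; principal=62278-955=61323; balance=434490-61323=373167
4. interest=⌊373167·22/10000⌋=820; principal=62278-820=61458; balance=373167-61458=311709
5. interest=⌊311709·22/10000⌋=685; principal=62278-685=61593; balance=311709-61593=250116
6. interest=⌊250116·22/10000⌋=550; principal=62278-550=61728; balance=250116-61728=188388
7. interest=⌊188388·22/10000⌋=414; principal=62278-414=61864; balance=188388-61864=126524
8. interest=⌊126524·22/10000⌋=278; principal=62278-278=62000; balance=126524-62000=64524
9. interest=⌊64524·22/10000⌋=141; principal=62278-141=62137; balance=64524-62137=2387
10. interest=⌊2387·22/10000⌋=5; principal=min(62278-5,2387)=2387; balance=2387-2387=0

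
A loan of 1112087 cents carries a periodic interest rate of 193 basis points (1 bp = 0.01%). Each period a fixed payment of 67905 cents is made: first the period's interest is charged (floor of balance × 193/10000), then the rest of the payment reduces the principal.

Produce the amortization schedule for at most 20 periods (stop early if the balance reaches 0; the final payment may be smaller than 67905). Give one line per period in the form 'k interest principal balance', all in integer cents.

1. interest=⌊1112087·193/10000⌋=21463; principal=67905-21463=46442; balance=1112087-46442=1065645
2. interest=⌊1065645·193/10000⌋=20566; principal=67905-20566=47339; balance=1065645-47339=1018306
3. interest=⌊1018306·193/10000⌋=19653; principal=67905-19653=48252; balance=1018306-48252=970054
4. interest=⌊970054·193/10000⌋=18722; principal=67905-18722=49183; balance=970054-49183=920871
5. interest=⌊920871·193/10000⌋=17772; principal=67905-17772=50133; balance=920871-50133=870738
6. interest=⌊870738·193/10000⌋=16805; principal=67905-16805=51100; balance=870738-51100=819638
7. interest=⌊819638·193/10000⌋=15819; principal=67905-15819=52086; balance=819638-52086=767552
8. interest=⌊767552·193/10000⌋=14813; principal=67905-14813=53092; balance=767552-53092=714460
9. interest=⌊714460·193/10000⌋=13789; principal=67905-13789=54116; balance=714460-54116=660344
10. interest=⌊660344·193/10000⌋=12744; principal=67905-12744=55161; balance=660344-55161=605183
11. interest=⌊605183·193/10000⌋=11680; principal=67905-11680=56225; balance=605183-56225=548958
12. interest=⌊548958·193/10000⌋=10594; principal=67905-10594=57311; balance=548958-57311=491647
13. interest=⌊491647·193/10000⌋=9488; principal=67905-9488=58417; balance=491647-58417=433230
14. interest=⌊433230·193/10000⌋=8361; principal=67905-8361=59544; balance=433230-59544=373686
15. interest=⌊373686·193/10000⌋=7212; principal=67905-7212=60693; balance=373686-60693=312993
16. interest=⌊312993·193/10000⌋=6040; principal=67905-6040=61865; balance=312993-61865=251128
17. interest=⌊251128·193/10000⌋=4846; principal=67905-4846=63059; balance=251128-63059=188069
18. interest=⌊188069·193/10000⌋=3629; principal=67905-3629=64276; balance=188069-64276=123793
19. interest=⌊123793·193/10000⌋=2389; principal=67905-2389=65516; balance=123793-65516=58277
20. interest=⌊58277·193/10000⌋=1124; principal=min(67905-1124,58277)=58277; balance=58277-58277=0

1 21463 46442 1065645
2 20566 47339 1018306
3 19653 48252 970054
4 18722 49183 920871
5 17772 50133 870738
6 16805 51100 819638
7 15819 52086 767552
8 14813 53092 714460
9 13789 54116 660344
10 12744 55161 605183
11 11680 56225 548958
12 10594 57311 491647
13 9488 58417 433230
14 8361 59544 373686
15 7212 60693 312993
16 6040 61865 251128
17 4846 63059 188069
18 3629 64276 123793
19 2389 65516 58277
20 1124 58277 0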